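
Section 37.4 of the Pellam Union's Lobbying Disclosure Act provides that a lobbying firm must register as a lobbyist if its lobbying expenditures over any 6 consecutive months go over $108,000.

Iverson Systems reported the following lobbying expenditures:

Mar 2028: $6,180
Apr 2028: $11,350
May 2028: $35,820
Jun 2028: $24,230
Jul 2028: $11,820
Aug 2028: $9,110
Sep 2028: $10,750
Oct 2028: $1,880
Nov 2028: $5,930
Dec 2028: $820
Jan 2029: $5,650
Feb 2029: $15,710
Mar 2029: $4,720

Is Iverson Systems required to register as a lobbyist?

Mar 2028–Aug 2028: $6,180 + $11,350 + $35,820 + $24,230 + $11,820 + $9,110 = $98,510 (under)
Apr 2028–Sep 2028: $11,350 + $35,820 + $24,230 + $11,820 + $9,110 + $10,750 = $103,080 (under)
May 2028–Oct 2028: $35,820 + $24,230 + $11,820 + $9,110 + $10,750 + $1,880 = $93,610 (under)
Jun 2028–Nov 2028: $24,230 + $11,820 + $9,110 + $10,750 + $1,880 + $5,930 = $63,720 (under)
Jul 2028–Dec 2028: $11,820 + $9,110 + $10,750 + $1,880 + $5,930 + $820 = $40,310 (under)
Aug 2028–Jan 2029: $9,110 + $10,750 + $1,880 + $5,930 + $820 + $5,650 = $34,140 (under)
Sep 2028–Feb 2029: $10,750 + $1,880 + $5,930 + $820 + $5,650 + $15,710 = $40,740 (under)
Oct 2028–Mar 2029: $1,880 + $5,930 + $820 + $5,650 + $15,710 + $4,720 = $34,710 (under)
No window exceeds $108,000.

No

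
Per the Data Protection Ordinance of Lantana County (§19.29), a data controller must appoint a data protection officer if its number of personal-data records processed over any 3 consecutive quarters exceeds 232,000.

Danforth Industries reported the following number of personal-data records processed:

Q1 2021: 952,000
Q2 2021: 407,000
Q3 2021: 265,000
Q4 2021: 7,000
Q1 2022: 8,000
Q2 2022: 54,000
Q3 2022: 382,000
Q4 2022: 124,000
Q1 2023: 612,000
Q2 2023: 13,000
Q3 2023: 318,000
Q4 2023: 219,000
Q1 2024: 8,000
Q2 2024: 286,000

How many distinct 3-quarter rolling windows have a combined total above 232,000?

Q1 2021–Q3 2021: 952,000 + 407,000 + 265,000 = 1,624,000 (over)
Q2 2021–Q4 2021: 407,000 + 265,000 + 7,000 = 679,000 (over)
Q3 2021–Q1 2022: 265,000 + 7,000 + 8,000 = 280,000 (over)
Q4 2021–Q2 2022: 7,000 + 8,000 + 54,000 = 69,000 (under)
Q1 2022–Q3 2022: 8,000 + 54,000 + 382,000 = 444,000 (over)
Q2 2022–Q4 2022: 54,000 + 382,000 + 124,000 = 560,000 (over)
Q3 2022–Q1 2023: 382,000 + 124,000 + 612,000 = 1,118,000 (over)
Q4 2022–Q2 2023: 124,000 + 612,000 + 13,000 = 749,000 (over)
Q1 2023–Q3 2023: 612,000 + 13,000 + 318,000 = 943,000 (over)
Q2 2023–Q4 2023: 13,000 + 318,000 + 219,000 = 550,000 (over)
Q3 2023–Q1 2024: 318,000 + 219,000 + 8,000 = 545,000 (over)
Q4 2023–Q2 2024: 219,000 + 8,000 + 286,000 = 513,000 (over)
11 windows exceed the threshold.

11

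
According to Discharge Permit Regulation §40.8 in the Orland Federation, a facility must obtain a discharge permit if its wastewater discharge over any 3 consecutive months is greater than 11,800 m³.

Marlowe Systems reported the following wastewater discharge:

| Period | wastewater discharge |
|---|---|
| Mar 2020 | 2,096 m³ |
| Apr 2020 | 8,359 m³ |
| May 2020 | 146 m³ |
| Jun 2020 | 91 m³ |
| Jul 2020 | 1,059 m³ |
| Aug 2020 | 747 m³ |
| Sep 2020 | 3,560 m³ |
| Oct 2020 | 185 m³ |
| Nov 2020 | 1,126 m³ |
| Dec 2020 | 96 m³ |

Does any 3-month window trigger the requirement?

No

Mar 2020–May 2020: 2,096 m³ + 8,359 m³ + 146 m³ = 10,601 m³ (under)
Apr 2020–Jun 2020: 8,359 m³ + 146 m³ + 91 m³ = 8,596 m³ (under)
May 2020–Jul 2020: 146 m³ + 91 m³ + 1,059 m³ = 1,296 m³ (under)
Jun 2020–Aug 2020: 91 m³ + 1,059 m³ + 747 m³ = 1,897 m³ (under)
Jul 2020–Sep 2020: 1,059 m³ + 747 m³ + 3,560 m³ = 5,366 m³ (under)
Aug 2020–Oct 2020: 747 m³ + 3,560 m³ + 185 m³ = 4,492 m³ (under)
Sep 2020–Nov 2020: 3,560 m³ + 185 m³ + 1,126 m³ = 4,871 m³ (under)
Oct 2020–Dec 2020: 185 m³ + 1,126 m³ + 96 m³ = 1,407 m³ (under)
No window exceeds 11,800 m³.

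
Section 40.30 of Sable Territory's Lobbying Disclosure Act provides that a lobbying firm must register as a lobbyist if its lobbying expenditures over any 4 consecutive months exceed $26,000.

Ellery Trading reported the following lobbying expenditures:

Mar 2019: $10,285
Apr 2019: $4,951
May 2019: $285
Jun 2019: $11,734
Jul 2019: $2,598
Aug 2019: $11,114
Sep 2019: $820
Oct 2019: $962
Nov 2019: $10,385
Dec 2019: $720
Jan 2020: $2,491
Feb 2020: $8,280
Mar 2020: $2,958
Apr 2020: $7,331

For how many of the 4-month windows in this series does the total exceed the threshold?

2

Mar 2019–Jun 2019: $10,285 + $4,951 + $285 + $11,734 = $27,255 (over)
Apr 2019–Jul 2019: $4,951 + $285 + $11,734 + $2,598 = $19,568 (under)
May 2019–Aug 2019: $285 + $11,734 + $2,598 + $11,114 = $25,731 (under)
Jun 2019–Sep 2019: $11,734 + $2,598 + $11,114 + $820 = $26,266 (over)
Jul 2019–Oct 2019: $2,598 + $11,114 + $820 + $962 = $15,494 (under)
Aug 2019–Nov 2019: $11,114 + $820 + $962 + $10,385 = $23,281 (under)
Sep 2019–Dec 2019: $820 + $962 + $10,385 + $720 = $12,887 (under)
Oct 2019–Jan 2020: $962 + $10,385 + $720 + $2,491 = $14,558 (under)
Nov 2019–Feb 2020: $10,385 + $720 + $2,491 + $8,280 = $21,876 (under)
Dec 2019–Mar 2020: $720 + $2,491 + $8,280 + $2,958 = $14,449 (under)
Jan 2020–Apr 2020: $2,491 + $8,280 + $2,958 + $7,331 = $21,060 (under)
2 windows exceed the threshold.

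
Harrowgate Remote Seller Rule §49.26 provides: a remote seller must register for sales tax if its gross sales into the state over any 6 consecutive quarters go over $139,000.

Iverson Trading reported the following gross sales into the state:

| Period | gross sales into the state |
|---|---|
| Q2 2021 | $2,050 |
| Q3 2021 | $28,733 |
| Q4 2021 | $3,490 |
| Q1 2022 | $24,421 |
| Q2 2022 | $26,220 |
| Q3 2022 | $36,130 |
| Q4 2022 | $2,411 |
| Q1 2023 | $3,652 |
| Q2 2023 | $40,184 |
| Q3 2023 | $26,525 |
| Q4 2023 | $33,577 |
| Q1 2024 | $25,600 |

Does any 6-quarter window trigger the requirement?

Yes

Q2 2021–Q3 2022: $2,050 + $28,733 + $3,490 + $24,421 + $26,220 + $36,130 = $121,044 (under)
Q3 2021–Q4 2022: $28,733 + $3,490 + $24,421 + $26,220 + $36,130 + $2,411 = $121,405 (under)
Q4 2021–Q1 2023: $3,490 + $24,421 + $26,220 + $36,130 + $2,411 + $3,652 = $96,324 (under)
Q1 2022–Q2 2023: $24,421 + $26,220 + $36,130 + $2,411 + $3,652 + $40,184 = $133,018 (under)
Q2 2022–Q3 2023: $26,220 + $36,130 + $2,411 + $3,652 + $40,184 + $26,525 = $135,122 (under)
Q3 2022–Q4 2023: $36,130 + $2,411 + $3,652 + $40,184 + $26,525 + $33,577 = $142,479 (over)
Q4 2022–Q1 2024: $2,411 + $3,652 + $40,184 + $26,525 + $33,577 + $25,600 = $131,949 (under)
At least one window exceeds $139,000.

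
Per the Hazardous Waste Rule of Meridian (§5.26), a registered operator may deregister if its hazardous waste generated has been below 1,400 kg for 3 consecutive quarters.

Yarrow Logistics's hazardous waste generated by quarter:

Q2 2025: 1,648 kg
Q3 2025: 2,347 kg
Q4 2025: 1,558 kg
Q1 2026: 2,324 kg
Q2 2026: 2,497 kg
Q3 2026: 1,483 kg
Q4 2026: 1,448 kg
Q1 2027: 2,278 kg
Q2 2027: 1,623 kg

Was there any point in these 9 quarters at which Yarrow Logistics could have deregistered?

No quarter is below 1,400 kg.
Longest run of consecutive quarters below the threshold: 0.
0 < 3, so Yarrow Logistics never became eligible.

No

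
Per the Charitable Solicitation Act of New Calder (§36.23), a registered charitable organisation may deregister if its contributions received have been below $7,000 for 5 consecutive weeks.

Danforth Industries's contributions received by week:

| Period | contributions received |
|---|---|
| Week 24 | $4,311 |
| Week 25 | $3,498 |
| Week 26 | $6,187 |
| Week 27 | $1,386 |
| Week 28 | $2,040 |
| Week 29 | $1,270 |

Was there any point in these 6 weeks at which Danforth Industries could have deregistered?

Weeks below $7,000: Week 24, Week 25, Week 26, Week 27, Week 28, Week 29.
Longest run of consecutive weeks below the threshold: 6.
6 ≥ 5, so Danforth Industries became eligible.

Yes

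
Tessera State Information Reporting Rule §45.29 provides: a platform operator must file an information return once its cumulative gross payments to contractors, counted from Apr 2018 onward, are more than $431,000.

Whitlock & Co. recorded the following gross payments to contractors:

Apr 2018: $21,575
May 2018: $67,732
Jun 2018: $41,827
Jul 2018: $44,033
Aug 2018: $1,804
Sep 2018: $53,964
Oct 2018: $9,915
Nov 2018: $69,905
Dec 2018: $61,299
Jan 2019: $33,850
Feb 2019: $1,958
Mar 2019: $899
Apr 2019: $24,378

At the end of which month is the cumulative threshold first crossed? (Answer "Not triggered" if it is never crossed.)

Through Apr 2018: $21,575
Through May 2018: $89,307
Through Jun 2018: $131,134
Through Jul 2018: $175,167
Through Aug 2018: $176,971
Through Sep 2018: $230,935
Through Oct 2018: $240,850
Through Nov 2018: $310,755
Through Dec 2018: $372,054
Through Jan 2019: $405,904
Through Feb 2019: $407,862
Through Mar 2019: $408,761
Through Apr 2019: $433,139 ← exceeds threshold

Apr 2019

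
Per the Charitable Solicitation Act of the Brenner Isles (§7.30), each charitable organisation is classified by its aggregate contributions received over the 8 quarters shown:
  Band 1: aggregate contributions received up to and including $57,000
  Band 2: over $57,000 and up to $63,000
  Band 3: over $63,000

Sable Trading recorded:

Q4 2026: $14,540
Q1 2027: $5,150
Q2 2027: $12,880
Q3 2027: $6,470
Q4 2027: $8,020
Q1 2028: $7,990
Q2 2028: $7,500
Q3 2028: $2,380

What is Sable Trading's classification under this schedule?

Band 3

Aggregate contributions received: $14,540 + $5,150 + $12,880 + $6,470 + $8,020 + $7,990 + $7,500 + $2,380 = $64,930.
$64,930 > $63,000, so Band 3 applies.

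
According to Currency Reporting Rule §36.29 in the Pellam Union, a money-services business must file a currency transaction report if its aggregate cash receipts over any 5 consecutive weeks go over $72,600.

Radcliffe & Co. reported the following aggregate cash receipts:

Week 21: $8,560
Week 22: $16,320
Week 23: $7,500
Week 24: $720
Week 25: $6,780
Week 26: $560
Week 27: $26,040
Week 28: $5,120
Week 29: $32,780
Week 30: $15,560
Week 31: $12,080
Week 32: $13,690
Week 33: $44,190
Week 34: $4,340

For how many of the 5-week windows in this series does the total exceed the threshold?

Week 21–Week 25: $8,560 + $16,320 + $7,500 + $720 + $6,780 = $39,880 (under)
Week 22–Week 26: $16,320 + $7,500 + $720 + $6,780 + $560 = $31,880 (under)
Week 23–Week 27: $7,500 + $720 + $6,780 + $560 + $26,040 = $41,600 (under)
Week 24–Week 28: $720 + $6,780 + $560 + $26,040 + $5,120 = $39,220 (under)
Week 25–Week 29: $6,780 + $560 + $26,040 + $5,120 + $32,780 = $71,280 (under)
Week 26–Week 30: $560 + $26,040 + $5,120 + $32,780 + $15,560 = $80,060 (over)
Week 27–Week 31: $26,040 + $5,120 + $32,780 + $15,560 + $12,080 = $91,580 (over)
Week 28–Week 32: $5,120 + $32,780 + $15,560 + $12,080 + $13,690 = $79,230 (over)
Week 29–Week 33: $32,780 + $15,560 + $12,080 + $13,690 + $44,190 = $118,300 (over)
Week 30–Week 34: $15,560 + $12,080 + $13,690 + $44,190 + $4,340 = $89,860 (over)
5 windows exceed the threshold.

5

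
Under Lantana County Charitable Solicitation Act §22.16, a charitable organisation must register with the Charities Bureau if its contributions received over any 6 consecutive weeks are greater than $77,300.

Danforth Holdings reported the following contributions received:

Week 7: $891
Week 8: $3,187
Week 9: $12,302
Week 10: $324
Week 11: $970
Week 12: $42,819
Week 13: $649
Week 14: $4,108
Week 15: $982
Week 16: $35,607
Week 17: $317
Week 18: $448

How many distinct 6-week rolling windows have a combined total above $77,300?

Week 7–Week 12: $891 + $3,187 + $12,302 + $324 + $970 + $42,819 = $60,493 (under)
Week 8–Week 13: $3,187 + $12,302 + $324 + $970 + $42,819 + $649 = $60,251 (under)
Week 9–Week 14: $12,302 + $324 + $970 + $42,819 + $649 + $4,108 = $61,172 (under)
Week 10–Week 15: $324 + $970 + $42,819 + $649 + $4,108 + $982 = $49,852 (under)
Week 11–Week 16: $970 + $42,819 + $649 + $4,108 + $982 + $35,607 = $85,135 (over)
Week 12–Week 17: $42,819 + $649 + $4,108 + $982 + $35,607 + $317 = $84,482 (over)
Week 13–Week 18: $649 + $4,108 + $982 + $35,607 + $317 + $448 = $42,111 (under)
2 windows exceed the threshold.

2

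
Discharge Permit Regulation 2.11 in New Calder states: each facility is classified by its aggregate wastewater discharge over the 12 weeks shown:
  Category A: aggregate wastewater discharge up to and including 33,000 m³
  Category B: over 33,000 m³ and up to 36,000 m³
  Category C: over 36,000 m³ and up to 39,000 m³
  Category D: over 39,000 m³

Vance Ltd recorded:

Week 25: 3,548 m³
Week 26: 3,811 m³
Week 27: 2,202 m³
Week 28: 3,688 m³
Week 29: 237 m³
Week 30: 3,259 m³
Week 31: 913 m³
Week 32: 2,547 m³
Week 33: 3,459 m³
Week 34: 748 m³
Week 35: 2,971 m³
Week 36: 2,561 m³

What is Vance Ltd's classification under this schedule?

Category A

Aggregate wastewater discharge: 3,548 m³ + 3,811 m³ + 2,202 m³ + 3,688 m³ + 237 m³ + 3,259 m³ + 913 m³ + 2,547 m³ + 3,459 m³ + 748 m³ + 2,971 m³ + 2,561 m³ = 29,944 m³.
29,944 m³ ≤ 33,000 m³, so Category A applies.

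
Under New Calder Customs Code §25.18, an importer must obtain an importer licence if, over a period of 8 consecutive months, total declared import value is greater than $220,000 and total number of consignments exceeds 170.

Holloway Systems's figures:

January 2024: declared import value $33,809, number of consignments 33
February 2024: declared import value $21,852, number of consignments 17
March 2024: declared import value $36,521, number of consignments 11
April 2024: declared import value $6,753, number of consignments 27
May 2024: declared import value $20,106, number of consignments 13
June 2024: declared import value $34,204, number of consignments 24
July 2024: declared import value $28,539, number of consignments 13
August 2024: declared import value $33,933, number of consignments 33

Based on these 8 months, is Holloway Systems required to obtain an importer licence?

No

Total declared import value: $33,809 + $21,852 + $36,521 + $6,753 + $20,106 + $34,204 + $28,539 + $33,933 = $215,717 (≤ $220,000).
Total number of consignments: 33 + 17 + 11 + 27 + 13 + 24 + 13 + 33 = 171 (> 170).
The test is 'and': the rule requires both, and at least one is not exceeded.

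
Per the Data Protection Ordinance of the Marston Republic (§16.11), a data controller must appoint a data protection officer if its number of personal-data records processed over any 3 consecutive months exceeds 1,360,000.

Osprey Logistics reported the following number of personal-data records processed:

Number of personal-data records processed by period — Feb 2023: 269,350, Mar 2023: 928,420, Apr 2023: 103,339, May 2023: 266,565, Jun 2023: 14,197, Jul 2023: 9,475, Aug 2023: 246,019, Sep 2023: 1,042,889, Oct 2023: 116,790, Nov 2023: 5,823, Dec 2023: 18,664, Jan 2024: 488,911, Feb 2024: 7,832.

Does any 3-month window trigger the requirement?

Feb 2023–Apr 2023: 269,350 + 928,420 + 103,339 = 1,301,109 (under)
Mar 2023–May 2023: 928,420 + 103,339 + 266,565 = 1,298,324 (under)
Apr 2023–Jun 2023: 103,339 + 266,565 + 14,197 = 384,101 (under)
May 2023–Jul 2023: 266,565 + 14,197 + 9,475 = 290,237 (under)
Jun 2023–Aug 2023: 14,197 + 9,475 + 246,019 = 269,691 (under)
Jul 2023–Sep 2023: 9,475 + 246,019 + 1,042,889 = 1,298,383 (under)
Aug 2023–Oct 2023: 246,019 + 1,042,889 + 116,790 = 1,405,698 (over)
Sep 2023–Nov 2023: 1,042,889 + 116,790 + 5,823 = 1,165,502 (under)
Oct 2023–Dec 2023: 116,790 + 5,823 + 18,664 = 141,277 (under)
Nov 2023–Jan 2024: 5,823 + 18,664 + 488,911 = 513,398 (under)
Dec 2023–Feb 2024: 18,664 + 488,911 + 7,832 = 515,407 (under)
At least one window exceeds 1,360,000.

Yes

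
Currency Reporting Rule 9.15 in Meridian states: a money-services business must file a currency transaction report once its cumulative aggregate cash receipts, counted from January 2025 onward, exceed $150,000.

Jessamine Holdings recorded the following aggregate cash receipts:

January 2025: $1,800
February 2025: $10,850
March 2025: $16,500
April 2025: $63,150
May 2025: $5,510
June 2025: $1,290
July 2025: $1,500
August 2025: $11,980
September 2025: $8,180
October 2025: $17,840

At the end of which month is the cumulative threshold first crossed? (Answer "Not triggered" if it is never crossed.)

Through January 2025: $1,800
Through February 2025: $12,650
Through March 2025: $29,150
Through April 2025: $92,300
Through May 2025: $97,810
Through June 2025: $99,100
Through July 2025: $100,600
Through August 2025: $112,580
Through September 2025: $120,760
Through October 2025: $138,600
Final cumulative total $138,600 ≤ $150,000; the threshold is never exceeded.

Not triggered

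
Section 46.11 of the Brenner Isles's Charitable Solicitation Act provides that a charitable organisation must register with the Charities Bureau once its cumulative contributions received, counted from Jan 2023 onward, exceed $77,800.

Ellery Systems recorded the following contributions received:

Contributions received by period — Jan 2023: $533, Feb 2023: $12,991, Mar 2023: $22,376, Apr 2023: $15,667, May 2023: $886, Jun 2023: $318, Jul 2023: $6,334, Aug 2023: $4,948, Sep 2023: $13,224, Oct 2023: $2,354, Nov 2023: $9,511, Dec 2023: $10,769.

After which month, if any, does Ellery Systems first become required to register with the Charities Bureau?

Through Jan 2023: $533
Through Feb 2023: $13,524
Through Mar 2023: $35,900
Through Apr 2023: $51,567
Through May 2023: $52,453
Through Jun 2023: $52,771
Through Jul 2023: $59,105
Through Aug 2023: $64,053
Through Sep 2023: $77,277
Through Oct 2023: $79,631 ← exceeds threshold

Oct 2023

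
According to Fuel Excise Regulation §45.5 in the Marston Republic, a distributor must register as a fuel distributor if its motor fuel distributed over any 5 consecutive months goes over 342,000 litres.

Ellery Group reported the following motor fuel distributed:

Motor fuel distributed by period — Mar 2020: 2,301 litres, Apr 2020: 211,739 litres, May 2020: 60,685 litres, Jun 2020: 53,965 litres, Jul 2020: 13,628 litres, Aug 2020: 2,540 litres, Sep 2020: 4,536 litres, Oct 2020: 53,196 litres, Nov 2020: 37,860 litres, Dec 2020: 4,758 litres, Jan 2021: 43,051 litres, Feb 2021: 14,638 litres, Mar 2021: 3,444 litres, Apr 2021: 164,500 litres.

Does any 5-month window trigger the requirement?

Mar 2020–Jul 2020: 2,301 litres + 211,739 litres + 60,685 litres + 53,965 litres + 13,628 litres = 342,318 litres (over)
Apr 2020–Aug 2020: 211,739 litres + 60,685 litres + 53,965 litres + 13,628 litres + 2,540 litres = 342,557 litres (over)
May 2020–Sep 2020: 60,685 litres + 53,965 litres + 13,628 litres + 2,540 litres + 4,536 litres = 135,354 litres (under)
Jun 2020–Oct 2020: 53,965 litres + 13,628 litres + 2,540 litres + 4,536 litres + 53,196 litres = 127,865 litres (under)
Jul 2020–Nov 2020: 13,628 litres + 2,540 litres + 4,536 litres + 53,196 litres + 37,860 litres = 111,760 litres (under)
Aug 2020–Dec 2020: 2,540 litres + 4,536 litres + 53,196 litres + 37,860 litres + 4,758 litres = 102,890 litres (under)
Sep 2020–Jan 2021: 4,536 litres + 53,196 litres + 37,860 litres + 4,758 litres + 43,051 litres = 143,401 litres (under)
Oct 2020–Feb 2021: 53,196 litres + 37,860 litres + 4,758 litres + 43,051 litres + 14,638 litres = 153,503 litres (under)
Nov 2020–Mar 2021: 37,860 litres + 4,758 litres + 43,051 litres + 14,638 litres + 3,444 litres = 103,751 litres (under)
Dec 2020–Apr 2021: 4,758 litres + 43,051 litres + 14,638 litres + 3,444 litres + 164,500 litres = 230,391 litres (under)
At least one window exceeds 342,000 litres.

Yes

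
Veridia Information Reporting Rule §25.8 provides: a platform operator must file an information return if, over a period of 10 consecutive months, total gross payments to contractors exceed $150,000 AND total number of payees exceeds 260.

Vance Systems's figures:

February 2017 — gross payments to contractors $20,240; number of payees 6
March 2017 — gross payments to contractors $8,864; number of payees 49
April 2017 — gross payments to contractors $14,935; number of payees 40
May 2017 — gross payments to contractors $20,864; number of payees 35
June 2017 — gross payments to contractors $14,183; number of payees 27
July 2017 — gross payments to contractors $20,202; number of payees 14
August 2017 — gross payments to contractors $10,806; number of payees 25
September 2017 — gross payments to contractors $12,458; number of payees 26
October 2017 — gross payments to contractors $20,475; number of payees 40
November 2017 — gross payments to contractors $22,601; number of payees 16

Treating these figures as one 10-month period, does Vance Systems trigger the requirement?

Yes

Total gross payments to contractors: $20,240 + $8,864 + $14,935 + $20,864 + $14,183 + $20,202 + $10,806 + $12,458 + $20,475 + $22,601 = $165,628 (> $150,000).
Total number of payees: 6 + 49 + 40 + 35 + 27 + 14 + 25 + 26 + 40 + 16 = 278 (> 260).
The test is 'and': both thresholds are exceeded.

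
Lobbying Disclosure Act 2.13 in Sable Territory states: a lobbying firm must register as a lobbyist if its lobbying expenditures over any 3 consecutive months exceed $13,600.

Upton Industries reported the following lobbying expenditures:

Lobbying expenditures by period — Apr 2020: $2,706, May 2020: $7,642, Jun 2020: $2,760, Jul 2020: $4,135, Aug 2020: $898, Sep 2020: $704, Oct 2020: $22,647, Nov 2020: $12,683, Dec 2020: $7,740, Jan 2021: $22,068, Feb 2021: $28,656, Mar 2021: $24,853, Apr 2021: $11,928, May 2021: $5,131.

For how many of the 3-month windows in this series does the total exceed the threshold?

Apr 2020–Jun 2020: $2,706 + $7,642 + $2,760 = $13,108 (under)
May 2020–Jul 2020: $7,642 + $2,760 + $4,135 = $14,537 (over)
Jun 2020–Aug 2020: $2,760 + $4,135 + $898 = $7,793 (under)
Jul 2020–Sep 2020: $4,135 + $898 + $704 = $5,737 (under)
Aug 2020–Oct 2020: $898 + $704 + $22,647 = $24,249 (over)
Sep 2020–Nov 2020: $704 + $22,647 + $12,683 = $36,034 (over)
Oct 2020–Dec 2020: $22,647 + $12,683 + $7,740 = $43,070 (over)
Nov 2020–Jan 2021: $12,683 + $7,740 + $22,068 = $42,491 (over)
Dec 2020–Feb 2021: $7,740 + $22,068 + $28,656 = $58,464 (over)
Jan 2021–Mar 2021: $22,068 + $28,656 + $24,853 = $75,577 (over)
Feb 2021–Apr 2021: $28,656 + $24,853 + $11,928 = $65,437 (over)
Mar 2021–May 2021: $24,853 + $11,928 + $5,131 = $41,912 (over)
9 windows exceed the threshold.

9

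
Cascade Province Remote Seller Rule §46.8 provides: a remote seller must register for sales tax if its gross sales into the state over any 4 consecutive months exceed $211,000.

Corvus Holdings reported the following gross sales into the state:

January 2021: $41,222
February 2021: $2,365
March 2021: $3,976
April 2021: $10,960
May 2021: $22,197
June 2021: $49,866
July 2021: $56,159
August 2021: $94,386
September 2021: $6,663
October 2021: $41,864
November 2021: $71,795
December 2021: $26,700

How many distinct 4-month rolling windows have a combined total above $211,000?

January 2021–April 2021: $41,222 + $2,365 + $3,976 + $10,960 = $58,523 (under)
February 2021–May 2021: $2,365 + $3,976 + $10,960 + $22,197 = $39,498 (under)
March 2021–June 2021: $3,976 + $10,960 + $22,197 + $49,866 = $86,999 (under)
April 2021–July 2021: $10,960 + $22,197 + $49,866 + $56,159 = $139,182 (under)
May 2021–August 2021: $22,197 + $49,866 + $56,159 + $94,386 = $222,608 (over)
June 2021–September 2021: $49,866 + $56,159 + $94,386 + $6,663 = $207,074 (under)
July 2021–October 2021: $56,159 + $94,386 + $6,663 + $41,864 = $199,072 (under)
August 2021–November 2021: $94,386 + $6,663 + $41,864 + $71,795 = $214,708 (over)
September 2021–December 2021: $6,663 + $41,864 + $71,795 + $26,700 = $147,022 (under)
2 windows exceed the threshold.

2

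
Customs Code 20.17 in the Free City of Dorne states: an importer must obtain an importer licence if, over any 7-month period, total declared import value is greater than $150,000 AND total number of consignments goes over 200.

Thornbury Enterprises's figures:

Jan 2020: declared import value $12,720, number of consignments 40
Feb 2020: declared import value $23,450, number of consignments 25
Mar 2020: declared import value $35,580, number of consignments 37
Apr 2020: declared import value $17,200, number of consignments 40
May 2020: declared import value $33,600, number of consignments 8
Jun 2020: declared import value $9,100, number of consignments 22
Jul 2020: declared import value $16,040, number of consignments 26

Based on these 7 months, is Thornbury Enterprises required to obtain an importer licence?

No

Total declared import value: $12,720 + $23,450 + $35,580 + $17,200 + $33,600 + $9,100 + $16,040 = $147,690 (≤ $150,000).
Total number of consignments: 40 + 25 + 37 + 40 + 8 + 22 + 26 = 198 (≤ 200).
The test is 'and': the rule requires both, and at least one is not exceeded.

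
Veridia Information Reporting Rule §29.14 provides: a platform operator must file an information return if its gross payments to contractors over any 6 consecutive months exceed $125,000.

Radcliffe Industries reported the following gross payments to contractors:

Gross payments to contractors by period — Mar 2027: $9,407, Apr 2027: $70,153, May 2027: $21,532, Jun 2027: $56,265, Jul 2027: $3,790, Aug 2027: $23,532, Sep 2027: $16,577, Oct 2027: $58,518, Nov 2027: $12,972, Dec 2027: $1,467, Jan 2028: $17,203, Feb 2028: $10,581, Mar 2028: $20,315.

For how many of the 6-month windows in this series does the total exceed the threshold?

5

Mar 2027–Aug 2027: $9,407 + $70,153 + $21,532 + $56,265 + $3,790 + $23,532 = $184,679 (over)
Apr 2027–Sep 2027: $70,153 + $21,532 + $56,265 + $3,790 + $23,532 + $16,577 = $191,849 (over)
May 2027–Oct 2027: $21,532 + $56,265 + $3,790 + $23,532 + $16,577 + $58,518 = $180,214 (over)
Jun 2027–Nov 2027: $56,265 + $3,790 + $23,532 + $16,577 + $58,518 + $12,972 = $171,654 (over)
Jul 2027–Dec 2027: $3,790 + $23,532 + $16,577 + $58,518 + $12,972 + $1,467 = $116,856 (under)
Aug 2027–Jan 2028: $23,532 + $16,577 + $58,518 + $12,972 + $1,467 + $17,203 = $130,269 (over)
Sep 2027–Feb 2028: $16,577 + $58,518 + $12,972 + $1,467 + $17,203 + $10,581 = $117,318 (under)
Oct 2027–Mar 2028: $58,518 + $12,972 + $1,467 + $17,203 + $10,581 + $20,315 = $121,056 (under)
5 windows exceed the threshold.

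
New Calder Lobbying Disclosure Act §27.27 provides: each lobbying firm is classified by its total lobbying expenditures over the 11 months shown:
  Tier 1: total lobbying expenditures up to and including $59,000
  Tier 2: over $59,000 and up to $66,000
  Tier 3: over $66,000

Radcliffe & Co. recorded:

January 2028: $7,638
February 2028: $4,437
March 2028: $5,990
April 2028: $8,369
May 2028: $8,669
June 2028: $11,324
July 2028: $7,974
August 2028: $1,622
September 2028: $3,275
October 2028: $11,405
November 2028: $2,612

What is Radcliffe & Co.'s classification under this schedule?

Tier 3

Total lobbying expenditures: $7,638 + $4,437 + $5,990 + $8,369 + $8,669 + $11,324 + $7,974 + $1,622 + $3,275 + $11,405 + $2,612 = $73,315.
$73,315 > $66,000, so Tier 3 applies.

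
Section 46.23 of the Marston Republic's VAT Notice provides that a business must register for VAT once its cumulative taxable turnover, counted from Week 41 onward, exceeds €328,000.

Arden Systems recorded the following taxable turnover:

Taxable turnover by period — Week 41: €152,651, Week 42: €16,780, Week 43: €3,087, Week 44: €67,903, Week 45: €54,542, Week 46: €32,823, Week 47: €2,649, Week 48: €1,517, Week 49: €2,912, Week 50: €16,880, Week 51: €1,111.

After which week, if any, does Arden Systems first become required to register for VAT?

Week 47

Through Week 41: €152,651
Through Week 42: €169,431
Through Week 43: €172,518
Through Week 44: €240,421
Through Week 45: €294,963
Through Week 46: €327,786
Through Week 47: €330,435 ← exceeds threshold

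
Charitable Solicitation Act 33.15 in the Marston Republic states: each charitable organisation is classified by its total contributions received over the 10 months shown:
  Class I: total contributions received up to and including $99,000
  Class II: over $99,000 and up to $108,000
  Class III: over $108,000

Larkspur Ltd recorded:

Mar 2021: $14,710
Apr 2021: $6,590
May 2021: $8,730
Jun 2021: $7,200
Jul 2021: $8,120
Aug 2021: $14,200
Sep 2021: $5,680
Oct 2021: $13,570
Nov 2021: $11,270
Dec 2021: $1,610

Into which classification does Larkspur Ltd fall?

Class I

Total contributions received: $14,710 + $6,590 + $8,730 + $7,200 + $8,120 + $14,200 + $5,680 + $13,570 + $11,270 + $1,610 = $91,680.
$91,680 ≤ $99,000, so Class I applies.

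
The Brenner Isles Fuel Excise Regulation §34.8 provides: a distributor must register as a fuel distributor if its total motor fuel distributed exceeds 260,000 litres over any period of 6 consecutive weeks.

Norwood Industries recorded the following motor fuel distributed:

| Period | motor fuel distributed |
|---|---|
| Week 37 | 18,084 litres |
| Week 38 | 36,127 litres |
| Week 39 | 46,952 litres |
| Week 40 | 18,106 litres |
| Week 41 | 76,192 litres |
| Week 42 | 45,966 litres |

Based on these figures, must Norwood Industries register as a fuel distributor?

Total motor fuel distributed: 18,084 litres + 36,127 litres + 46,952 litres + 18,106 litres + 76,192 litres + 45,966 litres = 241,427 litres.
241,427 litres ≤ 260,000 litres, so the threshold is not exceeded.

No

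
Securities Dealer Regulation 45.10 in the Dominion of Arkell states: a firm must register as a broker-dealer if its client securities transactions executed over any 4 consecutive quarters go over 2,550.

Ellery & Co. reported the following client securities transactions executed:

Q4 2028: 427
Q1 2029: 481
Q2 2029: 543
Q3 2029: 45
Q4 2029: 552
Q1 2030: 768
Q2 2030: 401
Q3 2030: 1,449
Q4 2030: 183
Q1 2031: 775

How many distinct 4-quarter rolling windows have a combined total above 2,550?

3

Q4 2028–Q3 2029: 427 + 481 + 543 + 45 = 1,496 (under)
Q1 2029–Q4 2029: 481 + 543 + 45 + 552 = 1,621 (under)
Q2 2029–Q1 2030: 543 + 45 + 552 + 768 = 1,908 (under)
Q3 2029–Q2 2030: 45 + 552 + 768 + 401 = 1,766 (under)
Q4 2029–Q3 2030: 552 + 768 + 401 + 1,449 = 3,170 (over)
Q1 2030–Q4 2030: 768 + 401 + 1,449 + 183 = 2,801 (over)
Q2 2030–Q1 2031: 401 + 1,449 + 183 + 775 = 2,808 (over)
3 windows exceed the threshold.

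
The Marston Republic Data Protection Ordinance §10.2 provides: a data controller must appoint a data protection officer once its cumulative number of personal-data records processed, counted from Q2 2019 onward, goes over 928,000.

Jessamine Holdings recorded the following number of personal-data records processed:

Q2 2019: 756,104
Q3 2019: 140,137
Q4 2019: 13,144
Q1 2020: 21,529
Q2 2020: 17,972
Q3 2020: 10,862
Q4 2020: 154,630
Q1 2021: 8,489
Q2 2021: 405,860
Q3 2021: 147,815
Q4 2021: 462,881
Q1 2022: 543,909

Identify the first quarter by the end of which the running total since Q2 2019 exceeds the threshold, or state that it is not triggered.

Through Q2 2019: 756,104
Through Q3 2019: 896,241
Through Q4 2019: 909,385
Through Q1 2020: 930,914 ← exceeds threshold

Q1 2020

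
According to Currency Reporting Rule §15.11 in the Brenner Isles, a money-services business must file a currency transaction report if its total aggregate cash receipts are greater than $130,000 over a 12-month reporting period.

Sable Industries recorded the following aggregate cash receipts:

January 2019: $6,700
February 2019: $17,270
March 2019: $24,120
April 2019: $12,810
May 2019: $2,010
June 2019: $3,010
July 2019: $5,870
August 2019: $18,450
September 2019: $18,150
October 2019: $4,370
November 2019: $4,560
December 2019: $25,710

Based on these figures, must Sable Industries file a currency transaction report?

Yes

Total aggregate cash receipts: $6,700 + $17,270 + $24,120 + $12,810 + $2,010 + $3,010 + $5,870 + $18,450 + $18,150 + $4,370 + $4,560 + $25,710 = $143,030.
$143,030 > $130,000, so the threshold is exceeded.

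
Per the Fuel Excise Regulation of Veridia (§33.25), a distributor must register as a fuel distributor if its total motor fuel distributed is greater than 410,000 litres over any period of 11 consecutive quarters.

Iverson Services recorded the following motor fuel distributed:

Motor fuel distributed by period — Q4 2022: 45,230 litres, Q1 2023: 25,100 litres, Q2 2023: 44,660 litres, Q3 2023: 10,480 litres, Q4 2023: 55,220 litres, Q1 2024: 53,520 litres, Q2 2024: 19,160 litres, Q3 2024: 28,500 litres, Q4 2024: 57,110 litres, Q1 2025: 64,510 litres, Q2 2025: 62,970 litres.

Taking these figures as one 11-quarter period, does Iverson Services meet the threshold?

Total motor fuel distributed: 45,230 litres + 25,100 litres + 44,660 litres + 10,480 litres + 55,220 litres + 53,520 litres + 19,160 litres + 28,500 litres + 57,110 litres + 64,510 litres + 62,970 litres = 466,460 litres.
466,460 litres > 410,000 litres, so the threshold is exceeded.

Yes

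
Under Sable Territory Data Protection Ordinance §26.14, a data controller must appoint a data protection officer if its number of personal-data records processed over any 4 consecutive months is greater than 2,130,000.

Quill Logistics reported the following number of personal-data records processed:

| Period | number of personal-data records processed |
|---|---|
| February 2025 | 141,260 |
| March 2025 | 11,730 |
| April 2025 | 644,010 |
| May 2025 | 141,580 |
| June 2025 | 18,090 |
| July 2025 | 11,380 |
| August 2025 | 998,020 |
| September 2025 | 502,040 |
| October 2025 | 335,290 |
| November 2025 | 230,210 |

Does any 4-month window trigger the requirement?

No

February 2025–May 2025: 141,260 + 11,730 + 644,010 + 141,580 = 938,580 (under)
March 2025–June 2025: 11,730 + 644,010 + 141,580 + 18,090 = 815,410 (under)
April 2025–July 2025: 644,010 + 141,580 + 18,090 + 11,380 = 815,060 (under)
May 2025–August 2025: 141,580 + 18,090 + 11,380 + 998,020 = 1,169,070 (under)
June 2025–September 2025: 18,090 + 11,380 + 998,020 + 502,040 = 1,529,530 (under)
July 2025–October 2025: 11,380 + 998,020 + 502,040 + 335,290 = 1,846,730 (under)
August 2025–November 2025: 998,020 + 502,040 + 335,290 + 230,210 = 2,065,560 (under)
No window exceeds 2,130,000.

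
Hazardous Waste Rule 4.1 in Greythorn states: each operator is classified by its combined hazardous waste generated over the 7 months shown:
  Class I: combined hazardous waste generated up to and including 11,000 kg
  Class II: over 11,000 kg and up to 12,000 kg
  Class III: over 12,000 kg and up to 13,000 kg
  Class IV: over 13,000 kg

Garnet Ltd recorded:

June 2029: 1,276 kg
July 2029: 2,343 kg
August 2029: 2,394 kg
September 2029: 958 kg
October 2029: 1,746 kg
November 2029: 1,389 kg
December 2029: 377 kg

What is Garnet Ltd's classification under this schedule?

Combined hazardous waste generated: 1,276 kg + 2,343 kg + 2,394 kg + 958 kg + 1,746 kg + 1,389 kg + 377 kg = 10,483 kg.
10,483 kg ≤ 11,000 kg, so Class I applies.

Class I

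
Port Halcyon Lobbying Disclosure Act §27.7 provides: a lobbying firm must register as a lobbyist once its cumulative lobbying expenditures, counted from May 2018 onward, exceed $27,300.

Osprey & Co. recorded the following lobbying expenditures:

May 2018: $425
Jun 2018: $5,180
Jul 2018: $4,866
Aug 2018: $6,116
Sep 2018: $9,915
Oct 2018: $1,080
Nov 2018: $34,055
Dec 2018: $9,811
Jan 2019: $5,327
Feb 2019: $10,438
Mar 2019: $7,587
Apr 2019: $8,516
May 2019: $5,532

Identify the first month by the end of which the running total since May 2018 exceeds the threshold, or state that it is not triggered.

Oct 2018

Through May 2018: $425
Through Jun 2018: $5,605
Through Jul 2018: $10,471
Through Aug 2018: $16,587
Through Sep 2018: $26,502
Through Oct 2018: $27,582 ← exceeds threshold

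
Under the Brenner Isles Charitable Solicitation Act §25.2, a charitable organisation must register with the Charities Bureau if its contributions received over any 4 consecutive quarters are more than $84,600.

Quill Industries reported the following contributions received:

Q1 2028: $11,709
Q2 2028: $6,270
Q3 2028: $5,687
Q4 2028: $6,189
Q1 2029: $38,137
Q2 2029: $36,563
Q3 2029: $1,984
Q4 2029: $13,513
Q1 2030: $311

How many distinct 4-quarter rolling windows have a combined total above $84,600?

2

Q1 2028–Q4 2028: $11,709 + $6,270 + $5,687 + $6,189 = $29,855 (under)
Q2 2028–Q1 2029: $6,270 + $5,687 + $6,189 + $38,137 = $56,283 (under)
Q3 2028–Q2 2029: $5,687 + $6,189 + $38,137 + $36,563 = $86,576 (over)
Q4 2028–Q3 2029: $6,189 + $38,137 + $36,563 + $1,984 = $82,873 (under)
Q1 2029–Q4 2029: $38,137 + $36,563 + $1,984 + $13,513 = $90,197 (over)
Q2 2029–Q1 2030: $36,563 + $1,984 + $13,513 + $311 = $52,371 (under)
2 windows exceed the threshold.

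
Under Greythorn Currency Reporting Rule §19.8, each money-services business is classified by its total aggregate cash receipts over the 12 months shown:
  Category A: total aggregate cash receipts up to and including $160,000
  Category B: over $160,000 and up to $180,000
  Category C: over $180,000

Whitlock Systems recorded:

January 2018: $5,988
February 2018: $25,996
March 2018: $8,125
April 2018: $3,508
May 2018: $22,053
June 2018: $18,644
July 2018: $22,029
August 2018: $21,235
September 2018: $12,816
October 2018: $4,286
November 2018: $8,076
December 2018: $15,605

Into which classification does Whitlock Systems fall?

Total aggregate cash receipts: $5,988 + $25,996 + $8,125 + $3,508 + $22,053 + $18,644 + $22,029 + $21,235 + $12,816 + $4,286 + $8,076 + $15,605 = $168,361.
$160,000 < $168,361 ≤ $180,000, so Category B applies.

Category B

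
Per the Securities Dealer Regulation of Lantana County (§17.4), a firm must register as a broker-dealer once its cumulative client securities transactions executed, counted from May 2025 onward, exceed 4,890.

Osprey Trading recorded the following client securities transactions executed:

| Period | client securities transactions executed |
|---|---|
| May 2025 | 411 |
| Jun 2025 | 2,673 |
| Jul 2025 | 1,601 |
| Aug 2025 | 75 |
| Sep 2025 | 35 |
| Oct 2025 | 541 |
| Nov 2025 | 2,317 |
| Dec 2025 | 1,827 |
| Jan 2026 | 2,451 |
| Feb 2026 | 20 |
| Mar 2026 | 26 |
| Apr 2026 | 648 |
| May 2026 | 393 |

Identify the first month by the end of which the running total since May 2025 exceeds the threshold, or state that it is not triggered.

Oct 2025

Through May 2025: 411
Through Jun 2025: 3,084
Through Jul 2025: 4,685
Through Aug 2025: 4,760
Through Sep 2025: 4,795
Through Oct 2025: 5,336 ← exceeds threshold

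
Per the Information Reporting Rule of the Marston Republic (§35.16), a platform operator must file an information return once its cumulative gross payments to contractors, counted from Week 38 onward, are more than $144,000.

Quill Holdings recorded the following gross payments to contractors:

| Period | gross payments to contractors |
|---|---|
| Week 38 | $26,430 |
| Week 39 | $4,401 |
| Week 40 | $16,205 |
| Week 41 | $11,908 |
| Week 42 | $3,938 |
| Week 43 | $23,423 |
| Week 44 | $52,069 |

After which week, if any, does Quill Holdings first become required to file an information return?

Not triggered

Through Week 38: $26,430
Through Week 39: $30,831
Through Week 40: $47,036
Through Week 41: $58,944
Through Week 42: $62,882
Through Week 43: $86,305
Through Week 44: $138,374
Final cumulative total $138,374 ≤ $144,000; the threshold is never exceeded.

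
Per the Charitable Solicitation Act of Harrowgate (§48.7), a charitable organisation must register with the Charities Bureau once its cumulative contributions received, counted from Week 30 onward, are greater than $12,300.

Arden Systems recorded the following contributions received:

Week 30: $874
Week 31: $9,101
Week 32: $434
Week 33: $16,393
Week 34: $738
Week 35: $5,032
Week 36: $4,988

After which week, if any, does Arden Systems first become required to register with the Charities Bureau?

Week 33

Through Week 30: $874
Through Week 31: $9,975
Through Week 32: $10,409
Through Week 33: $26,802 ← exceeds threshold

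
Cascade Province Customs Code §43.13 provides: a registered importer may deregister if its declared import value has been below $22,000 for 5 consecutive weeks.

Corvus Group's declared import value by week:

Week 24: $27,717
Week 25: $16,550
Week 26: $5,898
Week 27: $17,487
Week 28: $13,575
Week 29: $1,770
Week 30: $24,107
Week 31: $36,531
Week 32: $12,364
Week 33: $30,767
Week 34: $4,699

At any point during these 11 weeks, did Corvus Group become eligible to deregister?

Weeks below $22,000: Week 25, Week 26, Week 27, Week 28, Week 29, Week 32, Week 34.
Longest run of consecutive weeks below the threshold: 5.
5 ≥ 5, so Corvus Group became eligible.

Yes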